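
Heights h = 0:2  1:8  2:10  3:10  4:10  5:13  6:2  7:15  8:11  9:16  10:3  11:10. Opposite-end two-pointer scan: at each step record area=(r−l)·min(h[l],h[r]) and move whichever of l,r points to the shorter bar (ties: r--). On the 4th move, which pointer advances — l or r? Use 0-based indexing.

[0,11] min(2,10)*11=22 best=22 * → l++
[1,11] min(8,10)*10=80 best=80 * → l++
[2,11] min(10,10)*9=90 best=90 * → r--
[2,10] min(10,3)*8=24 best=90 → r--

r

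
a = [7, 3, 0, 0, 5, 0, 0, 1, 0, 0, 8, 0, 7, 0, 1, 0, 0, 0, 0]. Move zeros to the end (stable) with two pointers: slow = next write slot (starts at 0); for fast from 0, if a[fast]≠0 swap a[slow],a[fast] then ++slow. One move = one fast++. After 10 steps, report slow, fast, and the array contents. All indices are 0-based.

slow=0 fast=0: a[fast]=7≠0 swap→a[0]=7, slow++,fast++
slow=1 fast=1: a[fast]=3≠0 swap→a[1]=3, slow++,fast++
slow=2 fast=2: a[fast]=0, fast++
slow=2 fast=3: a[fast]=0, fast++
slow=2 fast=4: a[fast]=5≠0 swap→a[2]=5, slow++,fast++
slow=3 fast=5: a[fast]=0, fast++
slow=3 fast=6: a[fast]=0, fast++
slow=3 fast=7: a[fast]=1≠0 swap→a[3]=1, slow++,fast++
slow=4 fast=8: a[fast]=0, fast++
slow=4 fast=9: a[fast]=0, fast++

slow=4, fast=10, a=[7, 3, 5, 1, 0, 0, 0, 0, 0, 0, 8, 0, 7, 0, 1, 0, 0, 0, 0]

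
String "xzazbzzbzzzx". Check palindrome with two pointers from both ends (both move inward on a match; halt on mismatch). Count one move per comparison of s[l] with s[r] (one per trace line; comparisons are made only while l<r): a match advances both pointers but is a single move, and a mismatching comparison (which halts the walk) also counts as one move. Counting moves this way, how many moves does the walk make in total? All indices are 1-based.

3 moves

l=1 r=12: 'x'=='x', l++,r--
l=2 r=11: 'z'=='z', l++,r--
l=3 r=10: 'a'!='z', stop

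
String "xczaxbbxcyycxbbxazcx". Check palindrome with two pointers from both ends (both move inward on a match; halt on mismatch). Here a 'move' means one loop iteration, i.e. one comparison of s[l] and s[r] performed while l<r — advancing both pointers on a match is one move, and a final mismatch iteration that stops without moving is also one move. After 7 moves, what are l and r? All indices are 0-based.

l=7, r=12

[0,19] 'x'=='x' → l++,r--
[1,18] 'c'=='c' → l++,r--
[2,17] 'z'=='z' → l++,r--
[3,16] 'a'=='a' → l++,r--
[4,15] 'x'=='x' → l++,r--
[5,14] 'b'=='b' → l++,r--
[6,13] 'b'=='b' → l++,r--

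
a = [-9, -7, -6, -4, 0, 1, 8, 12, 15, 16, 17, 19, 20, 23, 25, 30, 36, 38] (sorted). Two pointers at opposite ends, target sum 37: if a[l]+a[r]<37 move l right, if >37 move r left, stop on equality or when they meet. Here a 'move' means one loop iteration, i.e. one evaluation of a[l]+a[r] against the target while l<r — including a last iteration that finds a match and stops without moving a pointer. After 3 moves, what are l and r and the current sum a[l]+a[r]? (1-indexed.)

l=4, r=18, sum=34

[1,18] -9+38=29 <37 → l++
[2,18] -7+38=31 <37 → l++
[3,18] -6+38=32 <37 → l++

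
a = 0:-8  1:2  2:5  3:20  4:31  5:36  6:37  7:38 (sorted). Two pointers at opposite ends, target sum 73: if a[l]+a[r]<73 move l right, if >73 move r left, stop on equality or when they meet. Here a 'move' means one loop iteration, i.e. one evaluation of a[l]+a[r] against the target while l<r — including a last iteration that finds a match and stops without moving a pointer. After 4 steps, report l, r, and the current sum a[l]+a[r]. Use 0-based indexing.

[0,7] -8+38=30 <73 → l++
[1,7] 2+38=40 <73 → l++
[2,7] 5+38=43 <73 → l++
[3,7] 20+38=58 <73 → l++

l=4, r=7, sum=69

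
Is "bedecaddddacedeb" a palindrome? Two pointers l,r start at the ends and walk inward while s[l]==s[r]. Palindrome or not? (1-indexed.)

palindrome

[1,16] 'b'=='b' → l++,r--
[2,15] 'e'=='e' → l++,r--
[3,14] 'd'=='d' → l++,r--
[4,13] 'e'=='e' → l++,r--
[5,12] 'c'=='c' → l++,r--
[6,11] 'a'=='a' → l++,r--
[7,10] 'd'=='d' → l++,r--
[8,9] 'd'=='d' → l++,r--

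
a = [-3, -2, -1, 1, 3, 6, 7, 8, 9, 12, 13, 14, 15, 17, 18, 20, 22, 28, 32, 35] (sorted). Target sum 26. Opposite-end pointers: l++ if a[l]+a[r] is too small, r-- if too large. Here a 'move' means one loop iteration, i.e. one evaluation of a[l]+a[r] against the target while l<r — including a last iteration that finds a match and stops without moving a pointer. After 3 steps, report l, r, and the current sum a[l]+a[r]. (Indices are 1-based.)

l=2, r=18, sum=26

l=1 r=20: -3+35=32 >26, r--
l=1 r=19: -3+32=29 >26, r--
l=1 r=18: -3+28=25 <26, l++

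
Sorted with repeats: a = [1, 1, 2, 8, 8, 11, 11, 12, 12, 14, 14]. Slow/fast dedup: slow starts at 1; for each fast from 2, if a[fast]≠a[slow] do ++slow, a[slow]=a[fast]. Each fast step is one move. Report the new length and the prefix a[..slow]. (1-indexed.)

length 6; prefix = [1, 2, 8, 11, 12, 14]

slow=1 fast=2: a[fast]=1=a[slow] dup, fast++
slow=1 fast=3: a[fast]=2≠a[slow]=1 write a[2]=2, slow++,fast++
slow=2 fast=4: a[fast]=8≠a[slow]=2 write a[3]=8, slow++,fast++
slow=3 fast=5: a[fast]=8=a[slow] dup, fast++
slow=3 fast=6: a[fast]=11≠a[slow]=8 write a[4]=11, slow++,fast++
slow=4 fast=7: a[fast]=11=a[slow] dup, fast++
slow=4 fast=8: a[fast]=12≠a[slow]=11 write a[5]=12, slow++,fast++
slow=5 fast=9: a[fast]=12=a[slow] dup, fast++
slow=5 fast=10: a[fast]=14≠a[slow]=12 write a[6]=14, slow++,fast++
slow=6 fast=11: a[fast]=14=a[slow] dup, fast++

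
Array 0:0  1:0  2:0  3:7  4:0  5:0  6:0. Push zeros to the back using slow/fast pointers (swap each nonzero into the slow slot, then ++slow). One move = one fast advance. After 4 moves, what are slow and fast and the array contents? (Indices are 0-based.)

slow=1, fast=4, a=[7, 0, 0, 0, 0, 0, 0]

(s=0,f=0) a[fast]=0 → fast++
(s=0,f=1) a[fast]=0 → fast++
(s=0,f=2) a[fast]=0 → fast++
(s=0,f=3) a[fast]=7≠0 swap→a[0]=7 → slow++,fast++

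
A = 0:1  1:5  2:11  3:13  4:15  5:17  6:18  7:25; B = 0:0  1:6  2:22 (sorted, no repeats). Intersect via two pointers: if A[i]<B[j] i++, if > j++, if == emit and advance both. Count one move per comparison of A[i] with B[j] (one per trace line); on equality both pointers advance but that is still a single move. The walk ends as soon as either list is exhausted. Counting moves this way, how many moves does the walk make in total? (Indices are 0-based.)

[i=0,j=0] 1>0 → j++
[i=0,j=1] 1<6 → i++
[i=1,j=1] 5<6 → i++
[i=2,j=1] 11>6 → j++
[i=2,j=2] 11<22 → i++
[i=3,j=2] 13<22 → i++
[i=4,j=2] 15<22 → i++
[i=5,j=2] 17<22 → i++
[i=6,j=2] 18<22 → i++
[i=7,j=2] 25>22 → j++

10 moves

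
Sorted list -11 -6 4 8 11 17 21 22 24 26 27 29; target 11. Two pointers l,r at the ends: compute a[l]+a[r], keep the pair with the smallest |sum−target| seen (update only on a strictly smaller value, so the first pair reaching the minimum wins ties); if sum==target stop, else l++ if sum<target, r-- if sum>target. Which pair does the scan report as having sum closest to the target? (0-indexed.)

pair (-11, 22) with sum 11 (|Δ|=0)

l=0 r=11: -11+29=18 d=7 *, r--
l=0 r=10: -11+27=16 d=5 *, r--
l=0 r=9: -11+26=15 d=4 *, r--
l=0 r=8: -11+24=13 d=2 *, r--
l=0 r=7: -11+22=11 d=0 *, stop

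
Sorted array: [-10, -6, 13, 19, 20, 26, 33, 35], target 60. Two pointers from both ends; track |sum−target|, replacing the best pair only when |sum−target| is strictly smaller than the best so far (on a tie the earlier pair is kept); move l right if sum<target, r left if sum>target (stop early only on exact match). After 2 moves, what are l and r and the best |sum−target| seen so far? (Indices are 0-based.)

l=2, r=7, best |Δ|=31

[0,7] -10+35=25 d=35 * → l++
[1,7] -6+35=29 d=31 * → l++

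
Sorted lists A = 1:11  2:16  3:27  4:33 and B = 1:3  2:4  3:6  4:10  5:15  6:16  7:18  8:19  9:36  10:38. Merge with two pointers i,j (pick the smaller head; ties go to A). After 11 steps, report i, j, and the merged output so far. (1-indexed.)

i=4, j=9, merged so far=[3, 4, 6, 10, 11, 15, 16, 16, 18, 19, 27]

i=1 j=1: A[i]=11>B[j]=3 take 3, j++
i=1 j=2: A[i]=11>B[j]=4 take 4, j++
i=1 j=3: A[i]=11>B[j]=6 take 6, j++
i=1 j=4: A[i]=11>B[j]=10 take 10, j++
i=1 j=5: A[i]=11<=B[j]=15 take 11, i++
i=2 j=5: A[i]=16>B[j]=15 take 15, j++
i=2 j=6: A[i]=16<=B[j]=16 take 16, i++
i=3 j=6: A[i]=27>B[j]=16 take 16, j++
i=3 j=7: A[i]=27>B[j]=18 take 18, j++
i=3 j=8: A[i]=27>B[j]=19 take 19, j++
i=3 j=9: A[i]=27<=B[j]=36 take 27, i++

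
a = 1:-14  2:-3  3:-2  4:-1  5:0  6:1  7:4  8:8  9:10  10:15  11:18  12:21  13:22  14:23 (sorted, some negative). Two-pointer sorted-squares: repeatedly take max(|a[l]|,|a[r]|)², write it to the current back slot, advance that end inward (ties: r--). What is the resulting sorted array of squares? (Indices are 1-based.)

[0, 1, 1, 4, 9, 16, 64, 100, 196, 225, 324, 441, 484, 529]

[1,14] |-14|<=|23| out[14]=529 → r--
[1,13] |-14|<=|22| out[13]=484 → r--
[1,12] |-14|<=|21| out[12]=441 → r--
[1,11] |-14|<=|18| out[11]=324 → r--
[1,10] |-14|<=|15| out[10]=225 → r--
[1,9] |-14|>|10| out[9]=196 → l++
[2,9] |-3|<=|10| out[8]=100 → r--
[2,8] |-3|<=|8| out[7]=64 → r--
[2,7] |-3|<=|4| out[6]=16 → r--
[2,6] |-3|>|1| out[5]=9 → l++
[3,6] |-2|>|1| out[4]=4 → l++
[4,6] |-1|<=|1| out[3]=1 → r--
[4,5] |-1|>|0| out[2]=1 → l++
[5,5] |0|<=|0| out[1]=0 → r--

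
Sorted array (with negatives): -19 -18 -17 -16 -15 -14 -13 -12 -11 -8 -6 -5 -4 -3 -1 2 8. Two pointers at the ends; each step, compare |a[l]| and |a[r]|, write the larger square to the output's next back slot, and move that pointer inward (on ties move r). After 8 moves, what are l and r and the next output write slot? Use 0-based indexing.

l=8, r=16, next write slot=8

[0,16] |-19|>|8| out[16]=361 → l++
[1,16] |-18|>|8| out[15]=324 → l++
[2,16] |-17|>|8| out[14]=289 → l++
[3,16] |-16|>|8| out[13]=256 → l++
[4,16] |-15|>|8| out[12]=225 → l++
[5,16] |-14|>|8| out[11]=196 → l++
[6,16] |-13|>|8| out[10]=169 → l++
[7,16] |-12|>|8| out[9]=144 → l++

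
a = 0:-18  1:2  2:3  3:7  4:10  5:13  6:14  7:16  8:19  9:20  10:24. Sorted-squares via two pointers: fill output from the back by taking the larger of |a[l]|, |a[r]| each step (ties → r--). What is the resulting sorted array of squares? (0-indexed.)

[0,10] |-18|<=|24| out[10]=576 → r--
[0,9] |-18|<=|20| out[9]=400 → r--
[0,8] |-18|<=|19| out[8]=361 → r--
[0,7] |-18|>|16| out[7]=324 → l++
[1,7] |2|<=|16| out[6]=256 → r--
[1,6] |2|<=|14| out[5]=196 → r--
[1,5] |2|<=|13| out[4]=169 → r--
[1,4] |2|<=|10| out[3]=100 → r--
[1,3] |2|<=|7| out[2]=49 → r--
[1,2] |2|<=|3| out[1]=9 → r--
[1,1] |2|<=|2| out[0]=4 → r--

[4, 9, 49, 100, 169, 196, 256, 324, 361, 400, 576]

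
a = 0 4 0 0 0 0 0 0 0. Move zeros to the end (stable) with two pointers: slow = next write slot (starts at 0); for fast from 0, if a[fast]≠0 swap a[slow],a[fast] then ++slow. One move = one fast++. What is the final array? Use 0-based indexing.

[4, 0, 0, 0, 0, 0, 0, 0, 0]

slow=0 fast=0: a[fast]=0, fast++
slow=0 fast=1: a[fast]=4≠0 swap→a[0]=4, slow++,fast++
slow=1 fast=2: a[fast]=0, fast++
slow=1 fast=3: a[fast]=0, fast++
slow=1 fast=4: a[fast]=0, fast++
slow=1 fast=5: a[fast]=0, fast++
slow=1 fast=6: a[fast]=0, fast++
slow=1 fast=7: a[fast]=0, fast++
slow=1 fast=8: a[fast]=0, fast++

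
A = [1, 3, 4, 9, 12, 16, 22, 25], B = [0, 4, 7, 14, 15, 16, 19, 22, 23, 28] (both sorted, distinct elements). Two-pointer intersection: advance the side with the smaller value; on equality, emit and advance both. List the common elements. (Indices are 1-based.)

i=1 j=1: 1>0, j++
i=1 j=2: 1<4, i++
i=2 j=2: 3<4, i++
i=3 j=2: 4==4 emit, i++,j++
i=4 j=3: 9>7, j++
i=4 j=4: 9<14, i++
i=5 j=4: 12<14, i++
i=6 j=4: 16>14, j++
i=6 j=5: 16>15, j++
i=6 j=6: 16==16 emit, i++,j++
i=7 j=7: 22>19, j++
i=7 j=8: 22==22 emit, i++,j++
i=8 j=9: 25>23, j++
i=8 j=10: 25<28, i++

intersection = [4, 16, 22]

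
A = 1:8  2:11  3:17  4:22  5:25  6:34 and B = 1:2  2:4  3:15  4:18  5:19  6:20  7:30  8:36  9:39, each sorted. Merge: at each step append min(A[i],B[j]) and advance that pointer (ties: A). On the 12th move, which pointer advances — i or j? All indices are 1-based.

[i=1,j=1] A[i]=8>B[j]=2 take 2 → j++
[i=1,j=2] A[i]=8>B[j]=4 take 4 → j++
[i=1,j=3] A[i]=8<=B[j]=15 take 8 → i++
[i=2,j=3] A[i]=11<=B[j]=15 take 11 → i++
[i=3,j=3] A[i]=17>B[j]=15 take 15 → j++
[i=3,j=4] A[i]=17<=B[j]=18 take 17 → i++
[i=4,j=4] A[i]=22>B[j]=18 take 18 → j++
[i=4,j=5] A[i]=22>B[j]=19 take 19 → j++
[i=4,j=6] A[i]=22>B[j]=20 take 20 → j++
[i=4,j=7] A[i]=22<=B[j]=30 take 22 → i++
[i=5,j=7] A[i]=25<=B[j]=30 take 25 → i++
[i=6,j=7] A[i]=34>B[j]=30 take 30 → j++

j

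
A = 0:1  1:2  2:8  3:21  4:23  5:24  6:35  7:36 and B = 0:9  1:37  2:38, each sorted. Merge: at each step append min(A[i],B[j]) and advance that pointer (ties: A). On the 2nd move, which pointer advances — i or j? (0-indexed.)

i

[i=0,j=0] A[i]=1<=B[j]=9 take 1 → i++
[i=1,j=0] A[i]=2<=B[j]=9 take 2 → i++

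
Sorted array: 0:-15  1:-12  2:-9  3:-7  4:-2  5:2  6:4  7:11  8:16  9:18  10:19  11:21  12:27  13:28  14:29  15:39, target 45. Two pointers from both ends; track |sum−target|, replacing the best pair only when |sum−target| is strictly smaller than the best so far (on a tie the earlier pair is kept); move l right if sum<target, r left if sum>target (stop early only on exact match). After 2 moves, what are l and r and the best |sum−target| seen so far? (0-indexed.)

[0,15] -15+39=24 d=21 * → l++
[1,15] -12+39=27 d=18 * → l++

l=2, r=15, best |Δ|=18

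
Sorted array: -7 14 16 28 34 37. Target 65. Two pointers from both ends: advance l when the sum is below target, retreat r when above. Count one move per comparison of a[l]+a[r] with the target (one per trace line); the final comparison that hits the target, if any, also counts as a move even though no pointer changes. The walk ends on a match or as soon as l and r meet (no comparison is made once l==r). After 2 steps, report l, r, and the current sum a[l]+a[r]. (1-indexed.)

[1,6] -7+37=30 <65 → l++
[2,6] 14+37=51 <65 → l++

l=3, r=6, sum=53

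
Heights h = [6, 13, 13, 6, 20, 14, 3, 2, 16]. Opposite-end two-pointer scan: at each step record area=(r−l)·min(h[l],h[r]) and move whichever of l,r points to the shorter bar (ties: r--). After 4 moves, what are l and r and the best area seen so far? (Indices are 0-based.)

l=4, r=8, best area=91

l=0 r=8: min(6,16)*8=48 best=48 *, l++
l=1 r=8: min(13,16)*7=91 best=91 *, l++
l=2 r=8: min(13,16)*6=78 best=91, l++
l=3 r=8: min(6,16)*5=30 best=91, l++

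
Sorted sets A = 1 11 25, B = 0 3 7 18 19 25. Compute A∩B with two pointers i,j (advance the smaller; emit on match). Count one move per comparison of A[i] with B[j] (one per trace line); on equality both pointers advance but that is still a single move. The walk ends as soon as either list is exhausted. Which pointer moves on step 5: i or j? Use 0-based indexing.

i=0 j=0: 1>0, j++
i=0 j=1: 1<3, i++
i=1 j=1: 11>3, j++
i=1 j=2: 11>7, j++
i=1 j=3: 11<18, i++

i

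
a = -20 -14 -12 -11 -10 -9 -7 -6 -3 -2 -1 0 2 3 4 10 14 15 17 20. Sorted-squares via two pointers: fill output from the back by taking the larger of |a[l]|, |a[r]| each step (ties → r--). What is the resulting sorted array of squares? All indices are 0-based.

l=0 r=19: |-20|<=|20| out[19]=400, r--
l=0 r=18: |-20|>|17| out[18]=400, l++
l=1 r=18: |-14|<=|17| out[17]=289, r--
l=1 r=17: |-14|<=|15| out[16]=225, r--
l=1 r=16: |-14|<=|14| out[15]=196, r--
l=1 r=15: |-14|>|10| out[14]=196, l++
l=2 r=15: |-12|>|10| out[13]=144, l++
l=3 r=15: |-11|>|10| out[12]=121, l++
l=4 r=15: |-10|<=|10| out[11]=100, r--
l=4 r=14: |-10|>|4| out[10]=100, l++
l=5 r=14: |-9|>|4| out[9]=81, l++
l=6 r=14: |-7|>|4| out[8]=49, l++
l=7 r=14: |-6|>|4| out[7]=36, l++
l=8 r=14: |-3|<=|4| out[6]=16, r--
l=8 r=13: |-3|<=|3| out[5]=9, r--
l=8 r=12: |-3|>|2| out[4]=9, l++
l=9 r=12: |-2|<=|2| out[3]=4, r--
l=9 r=11: |-2|>|0| out[2]=4, l++
l=10 r=11: |-1|>|0| out[1]=1, l++
l=11 r=11: |0|<=|0| out[0]=0, r--

[0, 1, 4, 4, 9, 9, 16, 36, 49, 81, 100, 100, 121, 144, 196, 196, 225, 289, 400, 400]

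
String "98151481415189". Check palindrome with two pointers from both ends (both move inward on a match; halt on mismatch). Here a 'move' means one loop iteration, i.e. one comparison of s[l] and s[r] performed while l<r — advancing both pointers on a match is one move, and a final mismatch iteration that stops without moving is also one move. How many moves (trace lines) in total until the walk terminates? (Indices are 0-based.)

7 moves

l=0 r=13: '9'=='9', l++,r--
l=1 r=12: '8'=='8', l++,r--
l=2 r=11: '1'=='1', l++,r--
l=3 r=10: '5'=='5', l++,r--
l=4 r=9: '1'=='1', l++,r--
l=5 r=8: '4'=='4', l++,r--
l=6 r=7: '8'!='1', stop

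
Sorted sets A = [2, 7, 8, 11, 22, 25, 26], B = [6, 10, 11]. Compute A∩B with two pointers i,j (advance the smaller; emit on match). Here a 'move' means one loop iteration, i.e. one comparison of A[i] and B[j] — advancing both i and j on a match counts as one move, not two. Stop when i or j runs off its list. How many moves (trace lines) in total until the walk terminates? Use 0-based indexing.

[i=0,j=0] 2<6 → i++
[i=1,j=0] 7>6 → j++
[i=1,j=1] 7<10 → i++
[i=2,j=1] 8<10 → i++
[i=3,j=1] 11>10 → j++
[i=3,j=2] 11==11 emit → i++,j++

6 moves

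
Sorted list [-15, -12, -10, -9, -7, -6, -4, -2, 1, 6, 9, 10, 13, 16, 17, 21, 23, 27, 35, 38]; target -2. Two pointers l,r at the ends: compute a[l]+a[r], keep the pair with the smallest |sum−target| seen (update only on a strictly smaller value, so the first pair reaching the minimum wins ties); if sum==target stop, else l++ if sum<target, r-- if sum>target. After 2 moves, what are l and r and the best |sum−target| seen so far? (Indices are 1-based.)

l=1, r=18, best |Δ|=22

l=1 r=20: -15+38=23 d=25 *, r--
l=1 r=19: -15+35=20 d=22 *, r--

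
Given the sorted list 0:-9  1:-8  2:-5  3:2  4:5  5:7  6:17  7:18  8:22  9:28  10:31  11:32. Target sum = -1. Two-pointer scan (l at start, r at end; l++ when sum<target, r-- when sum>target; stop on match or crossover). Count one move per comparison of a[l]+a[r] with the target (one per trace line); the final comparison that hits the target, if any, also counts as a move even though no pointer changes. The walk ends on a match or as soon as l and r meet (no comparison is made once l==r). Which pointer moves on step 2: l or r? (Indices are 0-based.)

r

l=0 r=11: -9+32=23 >-1, r--
l=0 r=10: -9+31=22 >-1, r--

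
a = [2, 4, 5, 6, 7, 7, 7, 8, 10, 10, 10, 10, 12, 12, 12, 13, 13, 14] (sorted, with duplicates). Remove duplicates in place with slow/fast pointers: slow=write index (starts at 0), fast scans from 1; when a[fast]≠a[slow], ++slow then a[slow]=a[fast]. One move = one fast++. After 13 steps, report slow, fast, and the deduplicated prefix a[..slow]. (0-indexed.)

(s=0,f=1) a[fast]=4≠a[slow]=2 write a[1]=4 → slow++,fast++
(s=1,f=2) a[fast]=5≠a[slow]=4 write a[2]=5 → slow++,fast++
(s=2,f=3) a[fast]=6≠a[slow]=5 write a[3]=6 → slow++,fast++
(s=3,f=4) a[fast]=7≠a[slow]=6 write a[4]=7 → slow++,fast++
(s=4,f=5) a[fast]=7=a[slow] dup → fast++
(s=4,f=6) a[fast]=7=a[slow] dup → fast++
(s=4,f=7) a[fast]=8≠a[slow]=7 write a[5]=8 → slow++,fast++
(s=5,f=8) a[fast]=10≠a[slow]=8 write a[6]=10 → slow++,fast++
(s=6,f=9) a[fast]=10=a[slow] dup → fast++
(s=6,f=10) a[fast]=10=a[slow] dup → fast++
(s=6,f=11) a[fast]=10=a[slow] dup → fast++
(s=6,f=12) a[fast]=12≠a[slow]=10 write a[7]=12 → slow++,fast++
(s=7,f=13) a[fast]=12=a[slow] dup → fast++

slow=7, fast=14, prefix=[2, 4, 5, 6, 7, 8, 10, 12]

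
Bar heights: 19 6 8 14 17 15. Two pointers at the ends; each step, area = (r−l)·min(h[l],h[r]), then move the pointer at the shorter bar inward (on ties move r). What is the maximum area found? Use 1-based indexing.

l=1 r=6: min(19,15)*5=75 best=75 *, r--
l=1 r=5: min(19,17)*4=68 best=75, r--
l=1 r=4: min(19,14)*3=42 best=75, r--
l=1 r=3: min(19,8)*2=16 best=75, r--
l=1 r=2: min(19,6)*1=6 best=75, r--

max area = 75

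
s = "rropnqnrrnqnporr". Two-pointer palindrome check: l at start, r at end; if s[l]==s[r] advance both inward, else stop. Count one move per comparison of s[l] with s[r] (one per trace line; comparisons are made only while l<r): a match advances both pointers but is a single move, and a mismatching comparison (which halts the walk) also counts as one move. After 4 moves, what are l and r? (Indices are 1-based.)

l=5, r=12

l=1 r=16: 'r'=='r', l++,r--
l=2 r=15: 'r'=='r', l++,r--
l=3 r=14: 'o'=='o', l++,r--
l=4 r=13: 'p'=='p', l++,r--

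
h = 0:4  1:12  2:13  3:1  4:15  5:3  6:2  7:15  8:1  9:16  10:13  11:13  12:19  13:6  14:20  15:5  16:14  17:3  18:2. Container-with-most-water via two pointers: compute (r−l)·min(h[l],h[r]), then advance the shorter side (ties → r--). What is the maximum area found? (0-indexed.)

max area = 182

l=0 r=18: min(4,2)*18=36 best=36 *, r--
l=0 r=17: min(4,3)*17=51 best=51 *, r--
l=0 r=16: min(4,14)*16=64 best=64 *, l++
l=1 r=16: min(12,14)*15=180 best=180 *, l++
l=2 r=16: min(13,14)*14=182 best=182 *, l++
l=3 r=16: min(1,14)*13=13 best=182, l++
l=4 r=16: min(15,14)*12=168 best=182, r--
l=4 r=15: min(15,5)*11=55 best=182, r--
l=4 r=14: min(15,20)*10=150 best=182, l++
l=5 r=14: min(3,20)*9=27 best=182, l++
l=6 r=14: min(2,20)*8=16 best=182, l++
l=7 r=14: min(15,20)*7=105 best=182, l++
l=8 r=14: min(1,20)*6=6 best=182, l++
l=9 r=14: min(16,20)*5=80 best=182, l++
l=10 r=14: min(13,20)*4=52 best=182, l++
l=11 r=14: min(13,20)*3=39 best=182, l++
l=12 r=14: min(19,20)*2=38 best=182, l++
l=13 r=14: min(6,20)*1=6 best=182, l++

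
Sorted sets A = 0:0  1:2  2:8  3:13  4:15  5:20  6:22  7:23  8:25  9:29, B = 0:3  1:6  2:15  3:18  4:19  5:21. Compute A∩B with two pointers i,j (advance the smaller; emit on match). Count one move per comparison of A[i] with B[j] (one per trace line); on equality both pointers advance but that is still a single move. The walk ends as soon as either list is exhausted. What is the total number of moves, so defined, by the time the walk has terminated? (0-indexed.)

i=0 j=0: 0<3, i++
i=1 j=0: 2<3, i++
i=2 j=0: 8>3, j++
i=2 j=1: 8>6, j++
i=2 j=2: 8<15, i++
i=3 j=2: 13<15, i++
i=4 j=2: 15==15 emit, i++,j++
i=5 j=3: 20>18, j++
i=5 j=4: 20>19, j++
i=5 j=5: 20<21, i++
i=6 j=5: 22>21, j++

11 moves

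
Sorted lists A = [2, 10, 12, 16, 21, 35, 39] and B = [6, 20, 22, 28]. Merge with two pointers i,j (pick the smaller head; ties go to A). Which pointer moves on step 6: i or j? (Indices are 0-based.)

[i=0,j=0] A[i]=2<=B[j]=6 take 2 → i++
[i=1,j=0] A[i]=10>B[j]=6 take 6 → j++
[i=1,j=1] A[i]=10<=B[j]=20 take 10 → i++
[i=2,j=1] A[i]=12<=B[j]=20 take 12 → i++
[i=3,j=1] A[i]=16<=B[j]=20 take 16 → i++
[i=4,j=1] A[i]=21>B[j]=20 take 20 → j++

j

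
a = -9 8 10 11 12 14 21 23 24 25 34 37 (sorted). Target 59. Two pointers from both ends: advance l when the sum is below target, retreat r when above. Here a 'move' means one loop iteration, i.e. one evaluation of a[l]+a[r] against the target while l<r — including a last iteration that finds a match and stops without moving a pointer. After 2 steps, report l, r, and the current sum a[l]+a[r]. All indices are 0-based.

[0,11] -9+37=28 <59 → l++
[1,11] 8+37=45 <59 → l++

l=2, r=11, sum=47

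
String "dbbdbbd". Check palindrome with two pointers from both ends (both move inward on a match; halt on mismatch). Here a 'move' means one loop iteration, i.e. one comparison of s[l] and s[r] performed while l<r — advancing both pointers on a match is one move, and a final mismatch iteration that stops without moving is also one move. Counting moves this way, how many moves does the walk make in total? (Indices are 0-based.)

3 moves

l=0 r=6: 'd'=='d', l++,r--
l=1 r=5: 'b'=='b', l++,r--
l=2 r=4: 'b'=='b', l++,r--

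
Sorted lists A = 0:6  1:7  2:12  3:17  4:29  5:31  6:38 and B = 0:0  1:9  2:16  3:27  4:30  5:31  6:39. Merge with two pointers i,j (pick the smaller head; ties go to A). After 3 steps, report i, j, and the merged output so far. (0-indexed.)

i=0 j=0: A[i]=6>B[j]=0 take 0, j++
i=0 j=1: A[i]=6<=B[j]=9 take 6, i++
i=1 j=1: A[i]=7<=B[j]=9 take 7, i++

i=2, j=1, merged so far=[0, 6, 7]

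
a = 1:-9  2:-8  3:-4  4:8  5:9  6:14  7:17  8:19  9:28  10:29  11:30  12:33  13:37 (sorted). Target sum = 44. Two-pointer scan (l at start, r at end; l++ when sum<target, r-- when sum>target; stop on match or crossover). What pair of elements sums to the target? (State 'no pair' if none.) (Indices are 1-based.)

[1,13] -9+37=28 <44 → l++
[2,13] -8+37=29 <44 → l++
[3,13] -4+37=33 <44 → l++
[4,13] 8+37=45 >44 → r--
[4,12] 8+33=41 <44 → l++
[5,12] 9+33=42 <44 → l++
[6,12] 14+33=47 >44 → r--
[6,11] 14+30=44 → found

(14, 30)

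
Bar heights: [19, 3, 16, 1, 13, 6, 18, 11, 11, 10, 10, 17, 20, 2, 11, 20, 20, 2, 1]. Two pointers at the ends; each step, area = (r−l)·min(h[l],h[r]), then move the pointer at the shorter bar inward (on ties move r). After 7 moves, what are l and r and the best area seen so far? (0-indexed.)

l=5, r=16, best area=304

[0,18] min(19,1)*18=18 best=18 * → r--
[0,17] min(19,2)*17=34 best=34 * → r--
[0,16] min(19,20)*16=304 best=304 * → l++
[1,16] min(3,20)*15=45 best=304 → l++
[2,16] min(16,20)*14=224 best=304 → l++
[3,16] min(1,20)*13=13 best=304 → l++
[4,16] min(13,20)*12=156 best=304 → l++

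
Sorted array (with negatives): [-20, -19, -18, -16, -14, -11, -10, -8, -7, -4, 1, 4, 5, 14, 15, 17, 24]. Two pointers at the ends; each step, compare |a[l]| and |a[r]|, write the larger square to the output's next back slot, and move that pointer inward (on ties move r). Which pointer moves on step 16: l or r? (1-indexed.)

l

[1,17] |-20|<=|24| out[17]=576 → r--
[1,16] |-20|>|17| out[16]=400 → l++
[2,16] |-19|>|17| out[15]=361 → l++
[3,16] |-18|>|17| out[14]=324 → l++
[4,16] |-16|<=|17| out[13]=289 → r--
[4,15] |-16|>|15| out[12]=256 → l++
[5,15] |-14|<=|15| out[11]=225 → r--
[5,14] |-14|<=|14| out[10]=196 → r--
[5,13] |-14|>|5| out[9]=196 → l++
[6,13] |-11|>|5| out[8]=121 → l++
[7,13] |-10|>|5| out[7]=100 → l++
[8,13] |-8|>|5| out[6]=64 → l++
[9,13] |-7|>|5| out[5]=49 → l++
[10,13] |-4|<=|5| out[4]=25 → r--
[10,12] |-4|<=|4| out[3]=16 → r--
[10,11] |-4|>|1| out[2]=16 → l++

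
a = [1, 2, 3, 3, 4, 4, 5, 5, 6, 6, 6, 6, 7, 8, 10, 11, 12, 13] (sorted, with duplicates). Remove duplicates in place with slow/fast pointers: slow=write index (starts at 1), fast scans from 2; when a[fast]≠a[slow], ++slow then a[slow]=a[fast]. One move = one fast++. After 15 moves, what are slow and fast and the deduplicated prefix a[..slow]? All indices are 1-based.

slow=10, fast=17, prefix=[1, 2, 3, 4, 5, 6, 7, 8, 10, 11]

slow=1 fast=2: a[fast]=2≠a[slow]=1 write a[2]=2, slow++,fast++
slow=2 fast=3: a[fast]=3≠a[slow]=2 write a[3]=3, slow++,fast++
slow=3 fast=4: a[fast]=3=a[slow] dup, fast++
slow=3 fast=5: a[fast]=4≠a[slow]=3 write a[4]=4, slow++,fast++
slow=4 fast=6: a[fast]=4=a[slow] dup, fast++
slow=4 fast=7: a[fast]=5≠a[slow]=4 write a[5]=5, slow++,fast++
slow=5 fast=8: a[fast]=5=a[slow] dup, fast++
slow=5 fast=9: a[fast]=6≠a[slow]=5 write a[6]=6, slow++,fast++
slow=6 fast=10: a[fast]=6=a[slow] dup, fast++
slow=6 fast=11: a[fast]=6=a[slow] dup, fast++
slow=6 fast=12: a[fast]=6=a[slow] dup, fast++
slow=6 fast=13: a[fast]=7≠a[slow]=6 write a[7]=7, slow++,fast++
slow=7 fast=14: a[fast]=8≠a[slow]=7 write a[8]=8, slow++,fast++
slow=8 fast=15: a[fast]=10≠a[slow]=8 write a[9]=10, slow++,fast++
slow=9 fast=16: a[fast]=11≠a[slow]=10 write a[10]=11, slow++,fast++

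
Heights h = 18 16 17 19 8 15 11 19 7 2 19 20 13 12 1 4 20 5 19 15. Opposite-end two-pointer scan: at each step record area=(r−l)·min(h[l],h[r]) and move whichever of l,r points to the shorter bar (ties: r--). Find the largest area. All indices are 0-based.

l=0 r=19: min(18,15)*19=285 best=285 *, r--
l=0 r=18: min(18,19)*18=324 best=324 *, l++
l=1 r=18: min(16,19)*17=272 best=324, l++
l=2 r=18: min(17,19)*16=272 best=324, l++
l=3 r=18: min(19,19)*15=285 best=324, r--
l=3 r=17: min(19,5)*14=70 best=324, r--
l=3 r=16: min(19,20)*13=247 best=324, l++
l=4 r=16: min(8,20)*12=96 best=324, l++
l=5 r=16: min(15,20)*11=165 best=324, l++
l=6 r=16: min(11,20)*10=110 best=324, l++
l=7 r=16: min(19,20)*9=171 best=324, l++
l=8 r=16: min(7,20)*8=56 best=324, l++
l=9 r=16: min(2,20)*7=14 best=324, l++
l=10 r=16: min(19,20)*6=114 best=324, l++
l=11 r=16: min(20,20)*5=100 best=324, r--
l=11 r=15: min(20,4)*4=16 best=324, r--
l=11 r=14: min(20,1)*3=3 best=324, r--
l=11 r=13: min(20,12)*2=24 best=324, r--
l=11 r=12: min(20,13)*1=13 best=324, r--

max area = 324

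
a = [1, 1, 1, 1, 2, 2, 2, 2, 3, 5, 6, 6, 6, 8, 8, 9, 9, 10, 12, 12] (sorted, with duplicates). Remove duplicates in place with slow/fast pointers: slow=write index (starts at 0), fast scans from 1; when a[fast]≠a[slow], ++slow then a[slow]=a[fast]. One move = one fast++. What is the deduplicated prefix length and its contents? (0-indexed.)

length 9; prefix = [1, 2, 3, 5, 6, 8, 9, 10, 12]

(s=0,f=1) a[fast]=1=a[slow] dup → fast++
(s=0,f=2) a[fast]=1=a[slow] dup → fast++
(s=0,f=3) a[fast]=1=a[slow] dup → fast++
(s=0,f=4) a[fast]=2≠a[slow]=1 write a[1]=2 → slow++,fast++
(s=1,f=5) a[fast]=2=a[slow] dup → fast++
(s=1,f=6) a[fast]=2=a[slow] dup → fast++
(s=1,f=7) a[fast]=2=a[slow] dup → fast++
(s=1,f=8) a[fast]=3≠a[slow]=2 write a[2]=3 → slow++,fast++
(s=2,f=9) a[fast]=5≠a[slow]=3 write a[3]=5 → slow++,fast++
(s=3,f=10) a[fast]=6≠a[slow]=5 write a[4]=6 → slow++,fast++
(s=4,f=11) a[fast]=6=a[slow] dup → fast++
(s=4,f=12) a[fast]=6=a[slow] dup → fast++
(s=4,f=13) a[fast]=8≠a[slow]=6 write a[5]=8 → slow++,fast++
(s=5,f=14) a[fast]=8=a[slow] dup → fast++
(s=5,f=15) a[fast]=9≠a[slow]=8 write a[6]=9 → slow++,fast++
(s=6,f=16) a[fast]=9=a[slow] dup → fast++
(s=6,f=17) a[fast]=10≠a[slow]=9 write a[7]=10 → slow++,fast++
(s=7,f=18) a[fast]=12≠a[slow]=10 write a[8]=12 → slow++,fast++
(s=8,f=19) a[fast]=12=a[slow] dup → fast++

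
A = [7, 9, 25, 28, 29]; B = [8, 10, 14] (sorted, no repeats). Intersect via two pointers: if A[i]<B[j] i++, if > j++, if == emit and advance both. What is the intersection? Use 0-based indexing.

i=0 j=0: 7<8, i++
i=1 j=0: 9>8, j++
i=1 j=1: 9<10, i++
i=2 j=1: 25>10, j++
i=2 j=2: 25>14, j++

intersection = []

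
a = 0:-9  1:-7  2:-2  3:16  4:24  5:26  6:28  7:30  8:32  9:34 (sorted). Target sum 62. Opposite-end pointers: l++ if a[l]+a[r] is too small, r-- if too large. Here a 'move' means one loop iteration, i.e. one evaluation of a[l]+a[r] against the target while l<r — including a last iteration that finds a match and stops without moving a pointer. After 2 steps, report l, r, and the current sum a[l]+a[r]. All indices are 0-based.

l=2, r=9, sum=32

l=0 r=9: -9+34=25 <62, l++
l=1 r=9: -7+34=27 <62, l++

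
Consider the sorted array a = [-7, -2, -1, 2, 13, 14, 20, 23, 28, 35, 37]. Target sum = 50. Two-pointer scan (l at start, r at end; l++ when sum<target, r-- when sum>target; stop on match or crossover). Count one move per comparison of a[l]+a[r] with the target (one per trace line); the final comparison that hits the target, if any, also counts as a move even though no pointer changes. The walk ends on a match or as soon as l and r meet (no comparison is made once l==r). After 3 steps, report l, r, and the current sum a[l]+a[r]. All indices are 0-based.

l=3, r=10, sum=39

[0,10] -7+37=30 <50 → l++
[1,10] -2+37=35 <50 → l++
[2,10] -1+37=36 <50 → l++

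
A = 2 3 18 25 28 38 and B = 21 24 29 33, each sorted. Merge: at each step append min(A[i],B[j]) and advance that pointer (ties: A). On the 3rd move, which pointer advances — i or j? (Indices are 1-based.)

i

[i=1,j=1] A[i]=2<=B[j]=21 take 2 → i++
[i=2,j=1] A[i]=3<=B[j]=21 take 3 → i++
[i=3,j=1] A[i]=18<=B[j]=21 take 18 → i++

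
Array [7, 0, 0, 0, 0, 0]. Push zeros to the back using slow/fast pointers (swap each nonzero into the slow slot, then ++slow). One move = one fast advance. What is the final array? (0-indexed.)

[7, 0, 0, 0, 0, 0]

(s=0,f=0) a[fast]=7≠0 swap→a[0]=7 → slow++,fast++
(s=1,f=1) a[fast]=0 → fast++
(s=1,f=2) a[fast]=0 → fast++
(s=1,f=3) a[fast]=0 → fast++
(s=1,f=4) a[fast]=0 → fast++
(s=1,f=5) a[fast]=0 → fast++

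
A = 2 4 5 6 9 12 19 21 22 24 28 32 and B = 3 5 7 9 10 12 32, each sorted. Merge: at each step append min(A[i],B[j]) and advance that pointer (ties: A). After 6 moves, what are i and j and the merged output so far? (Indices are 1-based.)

i=5, j=3, merged so far=[2, 3, 4, 5, 5, 6]

[i=1,j=1] A[i]=2<=B[j]=3 take 2 → i++
[i=2,j=1] A[i]=4>B[j]=3 take 3 → j++
[i=2,j=2] A[i]=4<=B[j]=5 take 4 → i++
[i=3,j=2] A[i]=5<=B[j]=5 take 5 → i++
[i=4,j=2] A[i]=6>B[j]=5 take 5 → j++
[i=4,j=3] A[i]=6<=B[j]=7 take 6 → i++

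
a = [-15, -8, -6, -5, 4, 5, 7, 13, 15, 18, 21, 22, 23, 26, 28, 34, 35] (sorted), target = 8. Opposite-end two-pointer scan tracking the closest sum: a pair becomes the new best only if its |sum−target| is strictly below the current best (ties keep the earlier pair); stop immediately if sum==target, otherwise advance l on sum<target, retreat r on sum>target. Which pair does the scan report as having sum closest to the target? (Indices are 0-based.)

l=0 r=16: -15+35=20 d=12 *, r--
l=0 r=15: -15+34=19 d=11 *, r--
l=0 r=14: -15+28=13 d=5 *, r--
l=0 r=13: -15+26=11 d=3 *, r--
l=0 r=12: -15+23=8 d=0 *, stop

pair (-15, 23) with sum 8 (|Δ|=0)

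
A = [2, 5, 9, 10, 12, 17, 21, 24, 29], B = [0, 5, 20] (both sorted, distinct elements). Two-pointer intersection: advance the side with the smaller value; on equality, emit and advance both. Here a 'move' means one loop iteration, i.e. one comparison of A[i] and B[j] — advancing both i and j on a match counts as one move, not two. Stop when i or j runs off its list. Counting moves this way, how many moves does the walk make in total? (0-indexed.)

[i=0,j=0] 2>0 → j++
[i=0,j=1] 2<5 → i++
[i=1,j=1] 5==5 emit → i++,j++
[i=2,j=2] 9<20 → i++
[i=3,j=2] 10<20 → i++
[i=4,j=2] 12<20 → i++
[i=5,j=2] 17<20 → i++
[i=6,j=2] 21>20 → j++

8 moves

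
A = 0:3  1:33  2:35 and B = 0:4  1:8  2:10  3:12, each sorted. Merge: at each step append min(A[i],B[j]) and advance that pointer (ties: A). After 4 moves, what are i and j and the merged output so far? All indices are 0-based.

i=0 j=0: A[i]=3<=B[j]=4 take 3, i++
i=1 j=0: A[i]=33>B[j]=4 take 4, j++
i=1 j=1: A[i]=33>B[j]=8 take 8, j++
i=1 j=2: A[i]=33>B[j]=10 take 10, j++

i=1, j=3, merged so far=[3, 4, 8, 10]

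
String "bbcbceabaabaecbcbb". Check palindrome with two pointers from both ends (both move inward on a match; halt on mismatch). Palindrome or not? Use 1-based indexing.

l=1 r=18: 'b'=='b', l++,r--
l=2 r=17: 'b'=='b', l++,r--
l=3 r=16: 'c'=='c', l++,r--
l=4 r=15: 'b'=='b', l++,r--
l=5 r=14: 'c'=='c', l++,r--
l=6 r=13: 'e'=='e', l++,r--
l=7 r=12: 'a'=='a', l++,r--
l=8 r=11: 'b'=='b', l++,r--
l=9 r=10: 'a'=='a', l++,r--

palindrome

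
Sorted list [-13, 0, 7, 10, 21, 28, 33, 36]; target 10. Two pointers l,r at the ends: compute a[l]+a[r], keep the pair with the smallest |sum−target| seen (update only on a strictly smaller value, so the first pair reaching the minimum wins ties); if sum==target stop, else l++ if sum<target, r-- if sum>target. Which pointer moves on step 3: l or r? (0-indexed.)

r

[0,7] -13+36=23 d=13 * → r--
[0,6] -13+33=20 d=10 * → r--
[0,5] -13+28=15 d=5 * → r--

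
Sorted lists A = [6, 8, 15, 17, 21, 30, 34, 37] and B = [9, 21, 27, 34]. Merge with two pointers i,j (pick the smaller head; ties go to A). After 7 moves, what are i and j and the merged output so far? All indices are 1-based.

i=6, j=3, merged so far=[6, 8, 9, 15, 17, 21, 21]

[i=1,j=1] A[i]=6<=B[j]=9 take 6 → i++
[i=2,j=1] A[i]=8<=B[j]=9 take 8 → i++
[i=3,j=1] A[i]=15>B[j]=9 take 9 → j++
[i=3,j=2] A[i]=15<=B[j]=21 take 15 → i++
[i=4,j=2] A[i]=17<=B[j]=21 take 17 → i++
[i=5,j=2] A[i]=21<=B[j]=21 take 21 → i++
[i=6,j=2] A[i]=30>B[j]=21 take 21 → j++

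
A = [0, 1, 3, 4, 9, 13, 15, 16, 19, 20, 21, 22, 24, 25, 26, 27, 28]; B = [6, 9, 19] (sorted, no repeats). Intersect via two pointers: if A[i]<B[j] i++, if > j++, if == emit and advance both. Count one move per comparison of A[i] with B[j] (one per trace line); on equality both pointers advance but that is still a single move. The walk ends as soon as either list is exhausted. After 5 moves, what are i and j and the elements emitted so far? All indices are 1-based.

i=5, j=2, emitted=[]

[i=1,j=1] 0<6 → i++
[i=2,j=1] 1<6 → i++
[i=3,j=1] 3<6 → i++
[i=4,j=1] 4<6 → i++
[i=5,j=1] 9>6 → j++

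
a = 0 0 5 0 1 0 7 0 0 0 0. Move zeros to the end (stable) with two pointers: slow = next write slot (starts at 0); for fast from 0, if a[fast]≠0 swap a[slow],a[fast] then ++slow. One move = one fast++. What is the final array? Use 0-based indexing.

slow=0 fast=0: a[fast]=0, fast++
slow=0 fast=1: a[fast]=0, fast++
slow=0 fast=2: a[fast]=5≠0 swap→a[0]=5, slow++,fast++
slow=1 fast=3: a[fast]=0, fast++
slow=1 fast=4: a[fast]=1≠0 swap→a[1]=1, slow++,fast++
slow=2 fast=5: a[fast]=0, fast++
slow=2 fast=6: a[fast]=7≠0 swap→a[2]=7, slow++,fast++
slow=3 fast=7: a[fast]=0, fast++
slow=3 fast=8: a[fast]=0, fast++
slow=3 fast=9: a[fast]=0, fast++
slow=3 fast=10: a[fast]=0, fast++

[5, 1, 7, 0, 0, 0, 0, 0, 0, 0, 0]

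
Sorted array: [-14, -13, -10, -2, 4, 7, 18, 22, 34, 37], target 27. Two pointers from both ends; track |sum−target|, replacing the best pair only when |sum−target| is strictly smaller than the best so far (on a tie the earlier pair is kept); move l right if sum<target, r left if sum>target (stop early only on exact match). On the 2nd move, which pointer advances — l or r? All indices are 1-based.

l=1 r=10: -14+37=23 d=4 *, l++
l=2 r=10: -13+37=24 d=3 *, l++

l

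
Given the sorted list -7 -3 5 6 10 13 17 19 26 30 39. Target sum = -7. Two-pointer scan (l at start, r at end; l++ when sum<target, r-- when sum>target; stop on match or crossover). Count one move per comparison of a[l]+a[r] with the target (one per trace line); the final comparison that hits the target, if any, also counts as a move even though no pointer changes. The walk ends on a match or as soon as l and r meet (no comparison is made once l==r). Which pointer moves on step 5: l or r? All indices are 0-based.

r

l=0 r=10: -7+39=32 >-7, r--
l=0 r=9: -7+30=23 >-7, r--
l=0 r=8: -7+26=19 >-7, r--
l=0 r=7: -7+19=12 >-7, r--
l=0 r=6: -7+17=10 >-7, r--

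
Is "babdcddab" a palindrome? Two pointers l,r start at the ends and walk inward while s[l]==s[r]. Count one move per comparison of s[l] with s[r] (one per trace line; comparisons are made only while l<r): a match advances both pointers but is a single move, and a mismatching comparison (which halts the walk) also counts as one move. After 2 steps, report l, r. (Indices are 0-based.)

l=2, r=6

[0,8] 'b'=='b' → l++,r--
[1,7] 'a'=='a' → l++,r--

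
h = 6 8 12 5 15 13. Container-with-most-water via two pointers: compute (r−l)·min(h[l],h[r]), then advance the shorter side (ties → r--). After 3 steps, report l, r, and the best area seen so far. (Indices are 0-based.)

l=3, r=5, best area=36

[0,5] min(6,13)*5=30 best=30 * → l++
[1,5] min(8,13)*4=32 best=32 * → l++
[2,5] min(12,13)*3=36 best=36 * → l++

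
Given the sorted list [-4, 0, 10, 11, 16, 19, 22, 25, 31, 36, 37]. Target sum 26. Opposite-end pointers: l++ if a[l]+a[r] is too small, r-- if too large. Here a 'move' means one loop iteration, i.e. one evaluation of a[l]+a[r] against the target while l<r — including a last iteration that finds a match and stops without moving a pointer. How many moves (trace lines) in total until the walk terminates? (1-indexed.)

9 moves

[1,11] -4+37=33 >26 → r--
[1,10] -4+36=32 >26 → r--
[1,9] -4+31=27 >26 → r--
[1,8] -4+25=21 <26 → l++
[2,8] 0+25=25 <26 → l++
[3,8] 10+25=35 >26 → r--
[3,7] 10+22=32 >26 → r--
[3,6] 10+19=29 >26 → r--
[3,5] 10+16=26 → found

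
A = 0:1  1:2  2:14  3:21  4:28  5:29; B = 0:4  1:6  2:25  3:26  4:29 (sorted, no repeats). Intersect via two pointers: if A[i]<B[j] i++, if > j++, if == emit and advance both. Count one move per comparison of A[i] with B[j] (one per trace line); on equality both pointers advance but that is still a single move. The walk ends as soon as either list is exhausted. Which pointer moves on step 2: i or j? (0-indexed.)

i

i=0 j=0: 1<4, i++
i=1 j=0: 2<4, i++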